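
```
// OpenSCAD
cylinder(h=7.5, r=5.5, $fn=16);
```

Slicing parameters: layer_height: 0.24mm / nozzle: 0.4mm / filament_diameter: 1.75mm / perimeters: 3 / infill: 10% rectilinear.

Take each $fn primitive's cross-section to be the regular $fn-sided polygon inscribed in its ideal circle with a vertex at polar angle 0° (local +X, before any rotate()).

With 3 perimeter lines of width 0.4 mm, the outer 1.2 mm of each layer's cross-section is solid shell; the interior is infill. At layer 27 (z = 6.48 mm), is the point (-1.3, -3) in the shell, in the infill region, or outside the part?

infill

At z = 6.48 mm: the r=5.5 cylinder contributes a regular 16-gon of circumradius 5.5. Overall, the cross-section is a single solid region. The nearest boundary edge runs (-3.89, -3.89)→(-2.10, -5.08); distance from the point to it = 2.18 mm. The point is inside the cross-section and 2.18 mm from the nearest boundary — more than the 1.2 mm shell width (3 × 0.4), so it's in the infill interior.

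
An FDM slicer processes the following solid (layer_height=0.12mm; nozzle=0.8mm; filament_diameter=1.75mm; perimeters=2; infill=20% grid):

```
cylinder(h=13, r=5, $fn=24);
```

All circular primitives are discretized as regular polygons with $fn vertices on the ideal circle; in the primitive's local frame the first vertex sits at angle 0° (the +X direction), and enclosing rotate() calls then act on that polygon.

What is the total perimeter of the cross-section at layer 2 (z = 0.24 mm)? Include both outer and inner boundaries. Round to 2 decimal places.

31.33 mm

At z = 0.24 mm: the r=5 cylinder gives a regular 24-gon of circumradius 5 (constant along its height) (perimeter = 2·24·5.000·sin(180°/24) = 31.33 mm). Overall, the cross-section is a single solid region. Total boundary length (outer) = 31.33 mm.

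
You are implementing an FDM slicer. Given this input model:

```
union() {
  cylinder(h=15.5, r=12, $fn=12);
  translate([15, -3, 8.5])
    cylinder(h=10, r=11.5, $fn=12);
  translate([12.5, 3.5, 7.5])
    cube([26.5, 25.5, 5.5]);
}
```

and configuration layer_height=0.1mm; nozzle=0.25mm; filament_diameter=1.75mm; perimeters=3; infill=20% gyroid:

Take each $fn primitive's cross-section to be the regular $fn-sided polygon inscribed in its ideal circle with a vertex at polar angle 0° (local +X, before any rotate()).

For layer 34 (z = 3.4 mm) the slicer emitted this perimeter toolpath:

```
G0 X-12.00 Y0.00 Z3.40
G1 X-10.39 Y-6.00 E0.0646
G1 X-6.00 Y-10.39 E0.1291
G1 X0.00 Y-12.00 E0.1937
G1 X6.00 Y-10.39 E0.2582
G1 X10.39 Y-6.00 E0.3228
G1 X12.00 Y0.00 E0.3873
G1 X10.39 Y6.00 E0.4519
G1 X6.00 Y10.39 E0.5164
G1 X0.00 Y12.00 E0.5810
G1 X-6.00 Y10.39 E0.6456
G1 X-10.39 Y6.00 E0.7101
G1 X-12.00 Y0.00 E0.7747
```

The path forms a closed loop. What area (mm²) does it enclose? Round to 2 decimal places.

431.90 mm²

Apply the shoelace formula to the sequence of (X, Y) vertices; enclosed area = 431.90 mm².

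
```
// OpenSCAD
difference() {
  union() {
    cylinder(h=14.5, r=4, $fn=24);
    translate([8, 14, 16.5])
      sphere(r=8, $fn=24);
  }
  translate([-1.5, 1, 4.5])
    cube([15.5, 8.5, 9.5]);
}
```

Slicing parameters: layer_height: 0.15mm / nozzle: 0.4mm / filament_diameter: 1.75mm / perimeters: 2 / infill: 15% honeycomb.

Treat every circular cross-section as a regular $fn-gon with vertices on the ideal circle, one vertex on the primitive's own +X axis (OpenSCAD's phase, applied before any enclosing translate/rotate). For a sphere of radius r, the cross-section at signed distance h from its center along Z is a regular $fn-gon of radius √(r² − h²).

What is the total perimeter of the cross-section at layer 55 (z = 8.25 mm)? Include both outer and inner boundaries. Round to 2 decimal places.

26.30 mm

At z = 8.25 mm: the r=4 cylinder contributes a regular 24-gon of circumradius 4 (perimeter = 2·24·4.000·sin(180°/24) = 25.06 mm); the sphere at (8, 14) is not intersected at this z (|z−center|=8.250 > r=8); Merging all regions: only the r=4 cylinder is present, so the union is just that shape — boundary = 25.06 mm; the 15.5×8.5 cube at (-1.5, 1) contributes its full rectangle (perimeter 48.00 mm); Subtracting the remaining from the first: starting from the result so far, the 15.5×8.5 cube at (-1.5, 1) partially overlaps it — only the 12.81 mm² overlap (of its 131.75 mm²) is removed, clipping the outline — boundary = 26.30 mm. Overall, the cross-section is a single solid region. Total boundary length (outer) = 26.30 mm.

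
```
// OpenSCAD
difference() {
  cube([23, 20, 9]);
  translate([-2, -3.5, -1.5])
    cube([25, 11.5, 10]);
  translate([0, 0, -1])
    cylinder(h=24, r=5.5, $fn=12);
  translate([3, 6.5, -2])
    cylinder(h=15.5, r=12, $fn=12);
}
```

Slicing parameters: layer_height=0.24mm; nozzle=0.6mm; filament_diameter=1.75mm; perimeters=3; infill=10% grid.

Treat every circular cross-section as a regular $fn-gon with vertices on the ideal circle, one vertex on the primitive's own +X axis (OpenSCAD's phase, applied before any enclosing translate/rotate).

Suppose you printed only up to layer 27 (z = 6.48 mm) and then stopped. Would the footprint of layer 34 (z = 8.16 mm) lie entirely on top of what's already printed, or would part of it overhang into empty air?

Compare the two slices. At z = 6.48: the 23×20 cube contributes its full rectangle (area 460.00 mm²); the cube at (-2, -3.5) is present — its section is the full 25×11.5 rectangle (area 287.50 mm²); the cylinder: section is a regular 12-gon, circumradius r=5.5 (area = (12/2)·5.500²·sin(360°/12) = 90.75 mm²); the r=12 cylinder at (3, 6.5) gives a regular 12-gon of circumradius 12 (constant along its height) (area = (12/2)·12.000²·sin(360°/12) = 432.00 mm²); After the difference (first − rest): starting from the 23×20 cube (460.00 mm²), the 25×11.5 cube at (-2, -3.5) partially overlaps it — only the 184.00 mm² overlap (of its 287.50 mm²) is removed, clipping the outline; the r=5.5 cylinder misses the remaining region (no effect); the r=12 cylinder at (3, 6.5) partially overlaps it — only the 120.60 mm² overlap (of its 432.00 mm²) is removed, clipping the outline — area = 155.40 mm². At z = 8.16: the cube (footprint 23×20) is included at this height (area 460.00 mm²); the cube at (-2, -3.5) (footprint 25×11.5) is included at this height (area 287.50 mm²); the cylinder: section is a regular 12-gon, circumradius r=5.5 (area = (12/2)·5.500²·sin(360°/12) = 90.75 mm²); the cylinder at (3, 6.5): section is a regular 12-gon, circumradius r=12 (area = (12/2)·12.000²·sin(360°/12) = 432.00 mm²); After the difference (first − rest): starting from the 23×20 cube (460.00 mm²), the 25×11.5 cube at (-2, -3.5) partially overlaps it — only the 184.00 mm² overlap (of its 287.50 mm²) is removed, clipping the outline; the r=5.5 cylinder misses the remaining region (no effect); the r=12 cylinder at (3, 6.5) partially overlaps it — only the 120.60 mm² overlap (of its 432.00 mm²) is removed, clipping the outline — area = 155.40 mm². Checking containment: the cross-section at z = 8.16 is a subset of the cross-section at z = 6.48.

entirely on top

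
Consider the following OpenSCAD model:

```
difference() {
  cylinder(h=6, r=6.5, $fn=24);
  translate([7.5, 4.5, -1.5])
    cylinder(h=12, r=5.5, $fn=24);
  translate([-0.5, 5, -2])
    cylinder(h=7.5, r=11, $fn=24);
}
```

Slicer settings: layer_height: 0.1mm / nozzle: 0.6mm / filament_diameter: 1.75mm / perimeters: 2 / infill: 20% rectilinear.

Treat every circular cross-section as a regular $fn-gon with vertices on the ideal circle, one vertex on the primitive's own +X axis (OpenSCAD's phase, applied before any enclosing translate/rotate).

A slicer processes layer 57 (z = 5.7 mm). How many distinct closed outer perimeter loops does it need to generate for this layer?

1

At z = 5.7 mm: the r=6.5 cylinder gives a regular 24-gon of circumradius 6.5 (constant along its height); the r=5.5 cylinder at (7.5, 4.5) gives a regular 24-gon of circumradius 5.5 (constant along its height); the cylinder at (-0.5, 5) is not intersected at this z (z outside [-2, 5.5]); After the difference (first − rest): starting from the r=6.5 cylinder, the r=5.5 cylinder at (7.5, 4.5) partially overlaps it — only the 17.67 mm² overlap (of its 93.95 mm²) is removed, clipping the outline — 1 connected region. The result has 1 disconnected region.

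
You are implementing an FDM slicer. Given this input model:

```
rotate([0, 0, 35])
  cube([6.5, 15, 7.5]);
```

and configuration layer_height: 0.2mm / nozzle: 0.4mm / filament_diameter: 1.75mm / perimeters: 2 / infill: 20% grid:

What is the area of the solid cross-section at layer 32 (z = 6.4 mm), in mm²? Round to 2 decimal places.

At z = 6.4 mm: the 6.5×15 cube contributes its full rectangle (area 97.50 mm²); (rotated 35° about Z; rotation is an isometry so areas/perimeters/island counts are preserved). Overall, the cross-section is a single solid region. Net area = 97.50 mm².

97.50 mm²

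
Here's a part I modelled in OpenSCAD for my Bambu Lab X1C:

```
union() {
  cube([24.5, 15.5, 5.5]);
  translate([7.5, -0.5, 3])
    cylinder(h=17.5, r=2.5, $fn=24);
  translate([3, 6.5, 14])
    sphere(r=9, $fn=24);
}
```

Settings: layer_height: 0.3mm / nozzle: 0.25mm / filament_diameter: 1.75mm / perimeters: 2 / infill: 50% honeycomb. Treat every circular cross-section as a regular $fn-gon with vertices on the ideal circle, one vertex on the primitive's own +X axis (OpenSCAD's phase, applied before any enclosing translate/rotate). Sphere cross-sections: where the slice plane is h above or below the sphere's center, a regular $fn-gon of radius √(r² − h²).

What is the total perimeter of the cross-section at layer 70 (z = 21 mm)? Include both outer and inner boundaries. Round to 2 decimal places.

35.44 mm

At z = 21 mm: the cube is absent (z outside [0, 5.5]); the cylinder at (7.5, -0.5) does not reach this height (z outside [3, 20.5]); the r=9 sphere at (3, 6.5) slices to a regular 24-gon of circumradius 5.657 (√(r²−h²) with h=7 from center) (perimeter = 2·24·5.657·sin(180°/24) = 35.44 mm); Taking the union: only the r=9 sphere at (3, 6.5) is present, so the union is just that shape — boundary = 35.44 mm. Overall, the cross-section is a single solid region. Total boundary length (outer) = 35.44 mm.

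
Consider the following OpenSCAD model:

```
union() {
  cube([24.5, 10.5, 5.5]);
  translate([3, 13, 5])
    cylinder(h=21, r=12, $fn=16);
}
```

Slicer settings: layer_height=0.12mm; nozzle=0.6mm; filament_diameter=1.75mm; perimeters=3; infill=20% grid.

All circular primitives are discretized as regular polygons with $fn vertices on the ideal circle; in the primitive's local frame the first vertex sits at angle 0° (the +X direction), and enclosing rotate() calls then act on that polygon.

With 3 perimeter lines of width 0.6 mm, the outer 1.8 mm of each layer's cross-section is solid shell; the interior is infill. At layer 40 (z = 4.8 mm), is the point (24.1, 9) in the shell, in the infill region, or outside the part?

At z = 4.8 mm: the cube (footprint 24.5×10.5) is included at this height; the cylinder at (3, 13) is not intersected at this z (z outside [5, 26]); Taking the union: only the 24.5×10.5 cube is present, so the union is just that shape — 1 connected region. Overall, the cross-section is a single solid region. The nearest boundary edge runs (24.50, 0.00)→(24.50, 10.50); distance from the point to it = 0.40 mm. The point is inside the cross-section, 0.40 mm from the nearest boundary — within the 1.8 mm shell band (3 × 0.6).

shell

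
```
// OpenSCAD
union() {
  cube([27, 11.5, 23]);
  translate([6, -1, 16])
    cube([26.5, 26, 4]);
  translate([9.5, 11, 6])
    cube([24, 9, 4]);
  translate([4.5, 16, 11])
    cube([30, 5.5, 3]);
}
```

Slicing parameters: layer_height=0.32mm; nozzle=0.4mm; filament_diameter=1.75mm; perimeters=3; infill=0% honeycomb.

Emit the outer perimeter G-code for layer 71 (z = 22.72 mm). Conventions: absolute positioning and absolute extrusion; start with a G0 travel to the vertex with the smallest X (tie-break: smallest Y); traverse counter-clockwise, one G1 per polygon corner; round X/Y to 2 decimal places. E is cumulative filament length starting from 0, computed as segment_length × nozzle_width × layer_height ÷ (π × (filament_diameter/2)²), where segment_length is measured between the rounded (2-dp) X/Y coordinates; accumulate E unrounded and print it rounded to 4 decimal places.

At z = 22.72 mm: the 27×11.5 cube contributes its full rectangle; the cube at (6, -1) is absent (z outside [16, 20]); the cube at (9.5, 11) is not intersected at this z (z outside [6, 10]); the cube at (4.5, 16) is absent (z outside [11, 14]); Combining (union): only the 27×11.5 cube is present, so the union is just that shape — 1 connected region. The outline is a single polygon with 4 vertices. Extrusion per mm of travel: 0.4 × 0.32 / (π × 0.875²) = 0.053216. Accumulating E over each segment gives final E = 4.0976.

G0 X0.00 Y0.00 Z22.72
G1 X27.00 Y0.00 E1.4368
G1 X27.00 Y11.50 E2.0488
G1 X0.00 Y11.50 E3.4857
G1 X0.00 Y0.00 E4.0976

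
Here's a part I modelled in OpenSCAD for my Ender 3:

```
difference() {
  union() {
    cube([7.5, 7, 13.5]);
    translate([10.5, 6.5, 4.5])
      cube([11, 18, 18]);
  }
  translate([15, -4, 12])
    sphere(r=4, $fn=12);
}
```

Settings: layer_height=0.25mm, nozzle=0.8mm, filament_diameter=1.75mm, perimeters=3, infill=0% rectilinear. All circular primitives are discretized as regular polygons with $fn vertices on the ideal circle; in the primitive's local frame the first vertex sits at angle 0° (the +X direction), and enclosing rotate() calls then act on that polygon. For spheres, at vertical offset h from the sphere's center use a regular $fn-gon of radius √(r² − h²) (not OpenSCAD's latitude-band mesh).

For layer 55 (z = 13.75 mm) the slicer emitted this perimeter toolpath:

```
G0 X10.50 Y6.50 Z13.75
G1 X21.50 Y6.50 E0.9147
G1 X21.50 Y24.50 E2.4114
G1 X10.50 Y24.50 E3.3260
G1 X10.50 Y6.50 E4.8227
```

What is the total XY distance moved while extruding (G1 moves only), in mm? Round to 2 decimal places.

Sum the Euclidean lengths of each G1 segment: total = 58.00 mm.

58.00 mm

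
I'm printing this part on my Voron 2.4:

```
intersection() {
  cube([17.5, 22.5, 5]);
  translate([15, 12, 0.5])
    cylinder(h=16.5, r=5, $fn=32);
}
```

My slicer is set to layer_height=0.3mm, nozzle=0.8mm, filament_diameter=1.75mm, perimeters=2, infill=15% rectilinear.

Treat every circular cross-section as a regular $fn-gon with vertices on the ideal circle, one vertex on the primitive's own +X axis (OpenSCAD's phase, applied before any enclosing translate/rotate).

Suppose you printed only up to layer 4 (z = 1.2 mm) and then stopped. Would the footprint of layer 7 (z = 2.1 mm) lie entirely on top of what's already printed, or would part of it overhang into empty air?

Compare the two slices. At z = 1.2: the cube (footprint 17.5×22.5) is included at this height (area 393.75 mm²); the r=5 cylinder at (15, 12) contributes a regular 32-gon of circumradius 5 (area = (32/2)·5.000²·sin(360°/32) = 78.04 mm²); After intersecting: the r=5 cylinder at (15, 12) partially overlaps the 17.5×22.5 cube; clipping to the common part keeps 62.85 mm² — area = 62.85 mm². At z = 2.1: the cube (footprint 17.5×22.5) is included at this height (area 393.75 mm²); the r=5 cylinder at (15, 12) contributes a regular 32-gon of circumradius 5 (area = (32/2)·5.000²·sin(360°/32) = 78.04 mm²); After intersecting: the r=5 cylinder at (15, 12) partially overlaps the 17.5×22.5 cube; clipping to the common part keeps 62.85 mm² — area = 62.85 mm². Checking containment: the cross-section at z = 2.1 is a subset of the cross-section at z = 1.2.

entirely on top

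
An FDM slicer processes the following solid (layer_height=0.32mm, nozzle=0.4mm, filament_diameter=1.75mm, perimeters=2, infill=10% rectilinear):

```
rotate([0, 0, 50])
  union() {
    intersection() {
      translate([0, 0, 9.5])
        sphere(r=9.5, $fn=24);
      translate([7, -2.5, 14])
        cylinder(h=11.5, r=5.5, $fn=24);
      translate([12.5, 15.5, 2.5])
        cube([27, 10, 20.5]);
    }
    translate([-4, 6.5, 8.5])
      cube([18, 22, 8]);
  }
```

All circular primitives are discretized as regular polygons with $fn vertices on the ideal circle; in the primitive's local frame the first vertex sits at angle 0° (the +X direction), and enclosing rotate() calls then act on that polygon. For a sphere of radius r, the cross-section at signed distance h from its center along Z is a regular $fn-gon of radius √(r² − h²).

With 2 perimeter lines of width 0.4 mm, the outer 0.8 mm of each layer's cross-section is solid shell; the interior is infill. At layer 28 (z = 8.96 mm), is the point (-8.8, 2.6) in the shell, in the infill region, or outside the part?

shell

At z = 8.96 mm: the r=9.5 sphere slices to a regular 24-gon of circumradius 9.485 (√(r²−h²) with h=0.54 from center); the cylinder at (7, -2.5) is not intersected at this z (z outside [14, 25.5]); the cube at (12.5, 15.5) (footprint 27×10) is included at this height; Keeping only the common overlap: at least one operand is absent at this height, so nothing remains; the 18×22 cube at (-4, 6.5) contributes its full rectangle; Merging all regions: only the 18×22 cube at (-4, 6.5) is present, so the union is just that shape — 1 connected region; (rotated 50° about Z; rotation is an isometry so areas/perimeters/island counts are preserved). Overall, the cross-section is a single solid region. Undo the 50° rotation: the query point maps to (-3.665, 8.412) in the un-rotated model frame. The nearest boundary edge runs (-4.00, 28.50)→(-4.00, 6.50); distance from the point to it = 0.34 mm. The point is inside the cross-section, 0.34 mm from the nearest boundary — within the 0.8 mm shell band (2 × 0.4).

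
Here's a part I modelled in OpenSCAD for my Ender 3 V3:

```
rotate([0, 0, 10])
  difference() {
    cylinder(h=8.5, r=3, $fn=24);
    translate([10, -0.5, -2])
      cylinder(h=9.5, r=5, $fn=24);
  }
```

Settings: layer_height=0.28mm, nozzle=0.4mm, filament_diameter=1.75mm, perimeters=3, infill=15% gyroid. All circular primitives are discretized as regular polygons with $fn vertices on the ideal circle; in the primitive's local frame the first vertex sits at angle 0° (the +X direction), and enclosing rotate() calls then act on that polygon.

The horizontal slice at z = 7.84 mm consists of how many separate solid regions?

1

At z = 7.84 mm: the r=3 cylinder gives a regular 24-gon of circumradius 3 (constant along its height); the cylinder at (10, -0.5) is absent (z outside [-2, 7.5]); Subtracting the remaining from the first: none of the subtracted shapes is present at this height, so the r=3 cylinder is unchanged — 1 connected region; (whole slice rotated 10° about Z — lengths, areas and connectivity unchanged). The result has 1 disconnected region.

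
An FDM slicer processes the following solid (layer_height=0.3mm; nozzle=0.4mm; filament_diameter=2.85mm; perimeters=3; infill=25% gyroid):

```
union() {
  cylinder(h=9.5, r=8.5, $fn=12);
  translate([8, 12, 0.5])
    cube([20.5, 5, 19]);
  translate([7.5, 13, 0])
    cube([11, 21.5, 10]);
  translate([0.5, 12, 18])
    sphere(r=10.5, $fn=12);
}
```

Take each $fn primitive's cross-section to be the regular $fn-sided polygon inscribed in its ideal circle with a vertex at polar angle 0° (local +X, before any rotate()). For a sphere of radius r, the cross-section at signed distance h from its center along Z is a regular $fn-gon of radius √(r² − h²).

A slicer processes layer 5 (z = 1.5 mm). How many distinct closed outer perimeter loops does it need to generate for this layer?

At z = 1.5 mm: the cylinder: section is a regular 12-gon, circumradius r=8.5; the cube at (8, 12) (footprint 20.5×5) is included at this height; the 11×21.5 cube at (7.5, 13) contributes its full rectangle; the sphere at (0.5, 12) does not reach this height (|z−center|=16.500 > r=10.5); Taking the union: the regions partially overlap (shared area 42.00 mm²), so overlapping operands fuse into one piece — 2 connected regions. The result has 2 disconnected regions.

2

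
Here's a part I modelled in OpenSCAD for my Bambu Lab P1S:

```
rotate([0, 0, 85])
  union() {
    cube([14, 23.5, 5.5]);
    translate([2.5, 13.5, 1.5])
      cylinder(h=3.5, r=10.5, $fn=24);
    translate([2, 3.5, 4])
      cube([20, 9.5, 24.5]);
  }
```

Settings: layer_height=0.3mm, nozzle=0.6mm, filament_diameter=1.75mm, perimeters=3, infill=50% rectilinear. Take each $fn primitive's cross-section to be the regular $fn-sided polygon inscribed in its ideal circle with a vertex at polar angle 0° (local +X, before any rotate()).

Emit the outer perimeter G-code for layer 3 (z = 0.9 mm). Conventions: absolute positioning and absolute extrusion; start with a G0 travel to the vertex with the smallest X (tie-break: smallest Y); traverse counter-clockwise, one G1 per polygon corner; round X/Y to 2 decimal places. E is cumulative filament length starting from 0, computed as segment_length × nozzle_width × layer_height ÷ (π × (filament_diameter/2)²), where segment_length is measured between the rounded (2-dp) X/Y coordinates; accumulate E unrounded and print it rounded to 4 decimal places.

G0 X-23.41 Y2.05 Z0.90
G1 X0.00 Y0.00 E1.7586
G1 X1.22 Y13.95 E2.8065
G1 X-22.19 Y15.99 E4.5651
G1 X-23.41 Y2.05 E5.6123

At z = 0.9 mm: the cube (footprint 14×23.5) is included at this height; the cylinder at (2.5, 13.5) is absent (z outside [1.5, 5]); the cube at (2, 3.5) is not intersected at this z (z outside [4, 28.5]); Combining (union): only the 14×23.5 cube is present, so the union is just that shape — 1 connected region; (rotated 85° about Z; rotation is an isometry so areas/perimeters/island counts are preserved). The outline is a single polygon with 4 vertices. Extrusion per mm of travel: 0.6 × 0.3 / (π × 0.875²) = 0.074835. Accumulating E over each segment gives final E = 5.6123.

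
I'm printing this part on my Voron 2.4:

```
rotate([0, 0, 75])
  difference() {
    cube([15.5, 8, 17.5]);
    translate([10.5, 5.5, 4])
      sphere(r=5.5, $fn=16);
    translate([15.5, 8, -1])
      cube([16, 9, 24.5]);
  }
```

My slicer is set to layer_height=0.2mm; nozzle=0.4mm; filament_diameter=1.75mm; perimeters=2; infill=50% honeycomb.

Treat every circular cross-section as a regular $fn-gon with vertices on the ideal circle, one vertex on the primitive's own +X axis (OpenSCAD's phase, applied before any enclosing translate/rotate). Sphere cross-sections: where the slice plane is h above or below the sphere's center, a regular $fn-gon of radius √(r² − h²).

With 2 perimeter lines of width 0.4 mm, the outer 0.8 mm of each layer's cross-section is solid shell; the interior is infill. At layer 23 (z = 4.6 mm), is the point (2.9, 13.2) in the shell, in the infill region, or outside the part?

shell

At z = 4.6 mm: the cube is present — its section is the full 15.5×8 rectangle; the sphere at (10.5, 5.5): section is a regular 16-gon, circumradius = √(r²−h²) = √(5.5²−0.6²) = 5.467; the cube at (15.5, 8) (footprint 16×9) is included at this height; Taking the first minus the rest: starting from the 15.5×8 cube, the r=5.5 sphere at (10.5, 5.5) partially overlaps it — only the 70.68 mm² overlap (of its 91.51 mm²) is removed, clipping the outline; the 16×9 cube at (15.5, 8) misses the remaining region (no effect) — 2 connected regions; (whole slice rotated 75° about Z — lengths, areas and connectivity unchanged). Overall, the cross-section has 2 separate islands. Undo the 75° rotation: the query point maps to (13.501, 0.615) in the un-rotated model frame. The nearest boundary edge runs (12.59, 0.45)→(14.37, 1.63); distance from the point to it = 0.37 mm. (Shell/infill is judged within the island containing the point — the largest one.) The point is inside the cross-section, 0.37 mm from the nearest boundary — within the 0.8 mm shell band (2 × 0.4).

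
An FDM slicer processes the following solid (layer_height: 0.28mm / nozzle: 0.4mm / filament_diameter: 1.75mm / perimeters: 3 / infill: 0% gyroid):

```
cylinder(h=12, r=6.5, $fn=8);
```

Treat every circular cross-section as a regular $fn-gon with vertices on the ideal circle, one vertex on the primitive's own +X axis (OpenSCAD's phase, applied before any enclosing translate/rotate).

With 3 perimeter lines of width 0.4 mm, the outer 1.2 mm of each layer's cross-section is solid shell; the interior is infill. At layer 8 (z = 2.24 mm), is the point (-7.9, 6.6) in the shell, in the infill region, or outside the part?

At z = 2.24 mm: the cylinder: section is a regular 8-gon, circumradius r=6.5. Overall, the cross-section is a single solid region. The nearest boundary edge runs (0.00, 6.50)→(-4.60, 4.60); distance from the point to it = 3.86 mm. The point is not inside any of the regions above, so it lies outside the cross-section (3.86 mm from the nearest boundary).

outside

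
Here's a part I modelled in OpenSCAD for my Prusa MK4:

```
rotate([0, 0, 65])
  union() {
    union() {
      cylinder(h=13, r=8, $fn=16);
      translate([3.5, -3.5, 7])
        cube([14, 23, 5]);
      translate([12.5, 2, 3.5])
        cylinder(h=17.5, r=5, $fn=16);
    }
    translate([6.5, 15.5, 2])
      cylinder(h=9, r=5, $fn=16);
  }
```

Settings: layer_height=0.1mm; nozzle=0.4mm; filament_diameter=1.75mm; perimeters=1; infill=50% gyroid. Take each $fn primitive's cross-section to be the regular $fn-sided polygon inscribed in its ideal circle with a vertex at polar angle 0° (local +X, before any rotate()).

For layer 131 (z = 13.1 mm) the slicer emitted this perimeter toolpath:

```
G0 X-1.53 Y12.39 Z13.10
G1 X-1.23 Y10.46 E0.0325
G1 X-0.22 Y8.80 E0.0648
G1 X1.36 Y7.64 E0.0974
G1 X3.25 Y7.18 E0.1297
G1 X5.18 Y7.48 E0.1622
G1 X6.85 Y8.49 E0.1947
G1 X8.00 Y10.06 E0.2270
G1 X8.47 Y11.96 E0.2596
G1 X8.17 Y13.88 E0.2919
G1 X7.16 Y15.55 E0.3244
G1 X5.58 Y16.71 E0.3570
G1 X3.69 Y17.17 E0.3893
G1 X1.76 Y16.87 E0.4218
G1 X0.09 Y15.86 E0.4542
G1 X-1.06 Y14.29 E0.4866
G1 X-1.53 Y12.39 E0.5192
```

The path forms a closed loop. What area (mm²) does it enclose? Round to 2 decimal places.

76.56 mm²

Apply the shoelace formula to the sequence of (X, Y) vertices; enclosed area = 76.56 mm².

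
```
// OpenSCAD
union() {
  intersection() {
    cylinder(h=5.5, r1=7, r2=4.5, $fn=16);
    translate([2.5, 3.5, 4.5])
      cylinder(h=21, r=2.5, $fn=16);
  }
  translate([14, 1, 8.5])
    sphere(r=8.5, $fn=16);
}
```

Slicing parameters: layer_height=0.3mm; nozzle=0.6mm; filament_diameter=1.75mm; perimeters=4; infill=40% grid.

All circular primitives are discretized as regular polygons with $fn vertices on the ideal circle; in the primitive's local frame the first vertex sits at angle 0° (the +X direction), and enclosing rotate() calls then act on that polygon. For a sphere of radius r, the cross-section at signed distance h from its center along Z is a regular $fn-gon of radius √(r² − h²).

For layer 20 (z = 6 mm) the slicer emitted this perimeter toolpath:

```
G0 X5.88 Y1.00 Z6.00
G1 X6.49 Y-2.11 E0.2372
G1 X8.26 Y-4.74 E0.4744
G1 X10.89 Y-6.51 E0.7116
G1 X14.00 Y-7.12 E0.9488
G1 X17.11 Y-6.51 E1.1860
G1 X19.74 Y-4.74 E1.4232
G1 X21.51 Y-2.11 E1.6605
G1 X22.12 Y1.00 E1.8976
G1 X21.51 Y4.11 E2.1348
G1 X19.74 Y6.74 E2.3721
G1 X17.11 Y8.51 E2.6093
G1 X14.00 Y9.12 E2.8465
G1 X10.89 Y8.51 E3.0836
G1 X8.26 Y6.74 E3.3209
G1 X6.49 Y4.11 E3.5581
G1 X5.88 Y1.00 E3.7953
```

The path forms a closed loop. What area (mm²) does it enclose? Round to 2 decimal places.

Apply the shoelace formula to the sequence of (X, Y) vertices; enclosed area = 202.04 mm².

202.04 mm²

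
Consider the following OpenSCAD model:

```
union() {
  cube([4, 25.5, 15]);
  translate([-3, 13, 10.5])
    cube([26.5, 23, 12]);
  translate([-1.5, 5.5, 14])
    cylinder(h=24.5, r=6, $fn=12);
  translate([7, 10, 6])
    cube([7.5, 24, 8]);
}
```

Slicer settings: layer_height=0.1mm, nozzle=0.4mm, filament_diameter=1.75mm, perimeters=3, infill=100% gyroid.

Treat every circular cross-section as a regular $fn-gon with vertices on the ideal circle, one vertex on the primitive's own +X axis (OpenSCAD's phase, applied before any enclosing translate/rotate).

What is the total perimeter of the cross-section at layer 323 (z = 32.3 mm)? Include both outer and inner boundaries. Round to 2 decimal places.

At z = 32.3 mm: the cube is absent (z outside [0, 15]); the cube at (-3, 13) does not reach this height (z outside [10.5, 22.5]); the r=6 cylinder at (-1.5, 5.5) gives a regular 12-gon of circumradius 6 (constant along its height) (perimeter = 2·12·6.000·sin(180°/12) = 37.27 mm); the cube at (7, 10) does not reach this height (z outside [6, 14]); Merging all regions: only the r=6 cylinder at (-1.5, 5.5) is present, so the union is just that shape — boundary = 37.27 mm. Overall, the cross-section is a single solid region. Total boundary length (outer) = 37.27 mm.

37.27 mm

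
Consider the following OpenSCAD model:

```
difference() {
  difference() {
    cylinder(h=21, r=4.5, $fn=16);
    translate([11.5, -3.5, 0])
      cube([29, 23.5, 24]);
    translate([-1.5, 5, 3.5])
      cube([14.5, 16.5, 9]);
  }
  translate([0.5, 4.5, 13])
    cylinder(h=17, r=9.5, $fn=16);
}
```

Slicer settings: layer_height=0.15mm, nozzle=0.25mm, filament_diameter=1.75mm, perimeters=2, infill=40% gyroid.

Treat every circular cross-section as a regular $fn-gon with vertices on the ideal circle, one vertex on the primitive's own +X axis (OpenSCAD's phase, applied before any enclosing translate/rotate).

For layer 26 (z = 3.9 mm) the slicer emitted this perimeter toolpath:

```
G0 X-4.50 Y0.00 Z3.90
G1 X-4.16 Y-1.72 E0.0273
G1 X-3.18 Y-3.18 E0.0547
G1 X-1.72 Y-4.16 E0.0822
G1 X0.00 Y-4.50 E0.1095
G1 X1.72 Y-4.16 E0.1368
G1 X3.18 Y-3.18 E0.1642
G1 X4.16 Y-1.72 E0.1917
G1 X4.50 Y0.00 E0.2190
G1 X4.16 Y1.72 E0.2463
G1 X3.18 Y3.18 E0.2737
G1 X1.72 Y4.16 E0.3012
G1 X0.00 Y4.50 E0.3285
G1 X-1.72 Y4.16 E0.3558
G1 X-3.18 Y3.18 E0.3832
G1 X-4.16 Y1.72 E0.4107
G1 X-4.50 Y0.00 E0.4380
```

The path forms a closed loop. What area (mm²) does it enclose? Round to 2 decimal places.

Apply the shoelace formula to the sequence of (X, Y) vertices; enclosed area = 62.00 mm².

62.00 mm²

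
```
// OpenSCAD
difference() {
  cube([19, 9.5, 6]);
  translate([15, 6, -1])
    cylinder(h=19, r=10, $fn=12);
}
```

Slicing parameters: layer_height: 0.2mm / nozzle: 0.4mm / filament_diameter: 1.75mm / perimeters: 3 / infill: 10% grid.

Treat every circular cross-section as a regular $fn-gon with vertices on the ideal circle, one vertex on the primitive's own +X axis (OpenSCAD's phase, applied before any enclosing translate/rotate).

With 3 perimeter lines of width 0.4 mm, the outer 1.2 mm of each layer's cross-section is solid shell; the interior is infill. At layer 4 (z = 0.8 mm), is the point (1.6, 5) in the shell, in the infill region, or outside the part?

At z = 0.8 mm: the cube (footprint 19×9.5) is included at this height; the r=10 cylinder at (15, 6) contributes a regular 12-gon of circumradius 10; Taking the first minus the rest: starting from the 19×9.5 cube, the r=10 cylinder at (15, 6) partially overlaps it — only the 126.17 mm² overlap (of its 300.00 mm²) is removed, clipping the outline — 1 connected region. Overall, the cross-section is a single solid region. The nearest boundary edge runs (0.00, 0.00)→(0.00, 9.50); distance from the point to it = 1.60 mm. The point is inside the cross-section and 1.60 mm from the nearest boundary — more than the 1.2 mm shell width (3 × 0.4), so it's in the infill interior.

infill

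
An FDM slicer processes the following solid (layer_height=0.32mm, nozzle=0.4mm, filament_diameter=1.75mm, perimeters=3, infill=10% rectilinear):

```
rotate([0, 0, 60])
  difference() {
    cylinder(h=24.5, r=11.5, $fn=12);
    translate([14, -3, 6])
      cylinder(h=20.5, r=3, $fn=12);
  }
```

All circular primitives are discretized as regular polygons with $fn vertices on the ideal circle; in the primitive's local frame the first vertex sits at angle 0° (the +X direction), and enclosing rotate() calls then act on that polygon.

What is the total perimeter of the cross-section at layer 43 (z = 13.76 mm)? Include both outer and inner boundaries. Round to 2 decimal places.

71.43 mm

At z = 13.76 mm: the r=11.5 cylinder contributes a regular 12-gon of circumradius 11.5 (perimeter = 2·12·11.500·sin(180°/12) = 71.43 mm); the r=3 cylinder at (14, -3) contributes a regular 12-gon of circumradius 3 (perimeter = 2·12·3.000·sin(180°/12) = 18.63 mm); Taking the first minus the rest: starting from the r=11.5 cylinder, the r=3 cylinder at (14, -3) misses the remaining region (no effect) — boundary = 71.43 mm; (whole slice rotated 60° about Z — lengths, areas and connectivity unchanged). Overall, the cross-section is a single solid region. Total boundary length (outer) = 71.43 mm.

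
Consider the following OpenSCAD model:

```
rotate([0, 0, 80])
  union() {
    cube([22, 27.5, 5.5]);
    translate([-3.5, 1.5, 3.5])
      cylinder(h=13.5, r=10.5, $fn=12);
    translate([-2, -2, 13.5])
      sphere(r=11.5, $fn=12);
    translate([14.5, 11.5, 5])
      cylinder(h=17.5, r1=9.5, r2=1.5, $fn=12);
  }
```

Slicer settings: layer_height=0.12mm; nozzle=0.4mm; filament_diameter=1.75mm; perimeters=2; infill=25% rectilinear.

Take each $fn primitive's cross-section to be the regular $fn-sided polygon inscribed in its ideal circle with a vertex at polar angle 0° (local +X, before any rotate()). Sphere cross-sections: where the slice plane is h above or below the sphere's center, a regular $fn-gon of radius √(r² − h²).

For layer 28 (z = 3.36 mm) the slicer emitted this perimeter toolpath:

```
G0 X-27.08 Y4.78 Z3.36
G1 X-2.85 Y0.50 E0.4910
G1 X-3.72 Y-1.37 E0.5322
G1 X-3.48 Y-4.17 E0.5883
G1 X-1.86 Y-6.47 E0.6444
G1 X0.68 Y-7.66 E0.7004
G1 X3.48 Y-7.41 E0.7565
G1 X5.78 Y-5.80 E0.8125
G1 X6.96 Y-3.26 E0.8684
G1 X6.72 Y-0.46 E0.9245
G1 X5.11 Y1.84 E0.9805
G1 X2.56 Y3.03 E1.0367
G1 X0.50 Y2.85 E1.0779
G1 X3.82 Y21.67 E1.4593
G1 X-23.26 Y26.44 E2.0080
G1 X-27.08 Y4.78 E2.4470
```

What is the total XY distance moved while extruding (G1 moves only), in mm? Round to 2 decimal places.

Sum the Euclidean lengths of each G1 segment: total = 122.62 mm.

122.62 mm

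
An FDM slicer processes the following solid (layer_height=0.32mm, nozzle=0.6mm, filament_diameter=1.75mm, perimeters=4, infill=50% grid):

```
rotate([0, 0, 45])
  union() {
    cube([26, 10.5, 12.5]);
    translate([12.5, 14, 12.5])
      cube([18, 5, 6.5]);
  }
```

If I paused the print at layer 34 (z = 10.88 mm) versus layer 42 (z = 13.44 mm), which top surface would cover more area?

Layer 34 (z = 10.88): the cube (footprint 26×10.5) is included at this height (area 273.00 mm²); the cube at (12.5, 14) does not reach this height (z outside [12.5, 19]); Taking the union: only the 26×10.5 cube is present, so the union is just that shape — area = 273.00 mm²; (rotated 45° about Z; rotation is an isometry so areas/perimeters/island counts are preserved). So its area = 273.00 mm². Layer 42 (z = 13.44): the cube does not reach this height (z outside [0, 12.5]); the 18×5 cube at (12.5, 14) contributes its full rectangle (area 90.00 mm²); Merging all regions: only the 18×5 cube at (12.5, 14) is present, so the union is just that shape — area = 90.00 mm²; (rotated 45° about Z; rotation is an isometry so areas/perimeters/island counts are preserved). So its area = 90.00 mm². Layer 34 is larger (273.00 vs 90.00 mm²).

layer 34 (z = 10.88 mm)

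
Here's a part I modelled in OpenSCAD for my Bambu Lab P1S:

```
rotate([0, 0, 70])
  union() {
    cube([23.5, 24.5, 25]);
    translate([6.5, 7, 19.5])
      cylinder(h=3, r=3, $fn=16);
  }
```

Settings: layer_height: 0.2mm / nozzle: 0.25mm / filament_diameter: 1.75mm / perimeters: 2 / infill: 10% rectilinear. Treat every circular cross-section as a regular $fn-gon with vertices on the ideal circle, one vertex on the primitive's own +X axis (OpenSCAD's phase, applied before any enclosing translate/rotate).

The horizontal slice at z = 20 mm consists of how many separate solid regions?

At z = 20 mm: the cube (footprint 23.5×24.5) is included at this height; the r=3 cylinder at (6.5, 7) contributes a regular 16-gon of circumradius 3; Taking the union: the r=3 cylinder at (6.5, 7) lies entirely inside the 23.5×24.5 cube, so the union is just the 23.5×24.5 cube — 1 connected region; (whole slice rotated 70° about Z — lengths, areas and connectivity unchanged). The result has 1 disconnected region.

1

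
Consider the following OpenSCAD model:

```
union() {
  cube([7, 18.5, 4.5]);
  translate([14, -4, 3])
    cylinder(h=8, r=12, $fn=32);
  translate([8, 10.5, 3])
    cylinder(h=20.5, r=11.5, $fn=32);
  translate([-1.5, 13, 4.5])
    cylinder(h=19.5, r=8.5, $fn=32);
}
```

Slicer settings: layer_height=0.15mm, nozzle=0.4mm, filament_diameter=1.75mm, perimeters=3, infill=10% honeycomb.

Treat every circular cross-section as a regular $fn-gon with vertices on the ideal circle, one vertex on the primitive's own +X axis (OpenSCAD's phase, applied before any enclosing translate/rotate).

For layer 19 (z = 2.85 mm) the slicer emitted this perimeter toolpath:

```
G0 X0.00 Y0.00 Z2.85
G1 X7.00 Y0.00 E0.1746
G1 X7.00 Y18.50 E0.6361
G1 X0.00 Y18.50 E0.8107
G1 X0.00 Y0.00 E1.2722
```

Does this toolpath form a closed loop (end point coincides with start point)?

yes

Start point (G0): (0.00, 0.00). End point (last G1): the path returns to the start — closed.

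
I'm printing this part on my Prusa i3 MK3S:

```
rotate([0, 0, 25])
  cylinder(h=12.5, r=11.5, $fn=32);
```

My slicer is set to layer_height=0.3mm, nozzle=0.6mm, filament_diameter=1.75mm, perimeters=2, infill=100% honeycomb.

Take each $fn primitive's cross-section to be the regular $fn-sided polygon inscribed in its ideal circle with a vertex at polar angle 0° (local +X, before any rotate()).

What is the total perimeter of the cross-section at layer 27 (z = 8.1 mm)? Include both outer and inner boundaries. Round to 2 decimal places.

72.14 mm

At z = 8.1 mm: the r=11.5 cylinder contributes a regular 32-gon of circumradius 11.5 (perimeter = 2·32·11.500·sin(180°/32) = 72.14 mm); (rotated 25° about Z; rotation is an isometry so areas/perimeters/island counts are preserved). Overall, the cross-section is a single solid region. Total boundary length (outer) = 72.14 mm.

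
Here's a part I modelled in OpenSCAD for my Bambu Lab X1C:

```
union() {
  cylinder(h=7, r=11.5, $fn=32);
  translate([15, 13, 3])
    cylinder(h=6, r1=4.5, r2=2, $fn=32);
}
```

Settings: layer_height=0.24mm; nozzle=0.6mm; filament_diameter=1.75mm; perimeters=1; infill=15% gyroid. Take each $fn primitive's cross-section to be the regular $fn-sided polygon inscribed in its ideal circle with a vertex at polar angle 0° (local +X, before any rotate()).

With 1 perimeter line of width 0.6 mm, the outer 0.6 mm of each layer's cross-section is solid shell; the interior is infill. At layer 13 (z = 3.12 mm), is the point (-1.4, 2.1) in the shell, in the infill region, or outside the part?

At z = 3.12 mm: the cylinder: section is a regular 32-gon, circumradius r=11.5; the cone at (15, 13): at t=0.020 of its height the radius interpolates to r₁+(r₂−r₁)t = 4.450, giving a regular 32-gon of that circumradius; Merging all regions: the 2 present regions are separate (no shared area or edge), so areas and boundary lengths simply add and each stays a separate island — 2 connected regions. Overall, the cross-section has 2 separate islands. The nearest boundary edge runs (-6.39, 9.56)→(-4.40, 10.62); distance from the point to it = 8.93 mm. (Shell/infill is judged within the island containing the point — the largest one.) The point is inside the cross-section and 8.93 mm from the nearest boundary — more than the 0.6 mm shell width (1 × 0.6), so it's in the infill interior.

infill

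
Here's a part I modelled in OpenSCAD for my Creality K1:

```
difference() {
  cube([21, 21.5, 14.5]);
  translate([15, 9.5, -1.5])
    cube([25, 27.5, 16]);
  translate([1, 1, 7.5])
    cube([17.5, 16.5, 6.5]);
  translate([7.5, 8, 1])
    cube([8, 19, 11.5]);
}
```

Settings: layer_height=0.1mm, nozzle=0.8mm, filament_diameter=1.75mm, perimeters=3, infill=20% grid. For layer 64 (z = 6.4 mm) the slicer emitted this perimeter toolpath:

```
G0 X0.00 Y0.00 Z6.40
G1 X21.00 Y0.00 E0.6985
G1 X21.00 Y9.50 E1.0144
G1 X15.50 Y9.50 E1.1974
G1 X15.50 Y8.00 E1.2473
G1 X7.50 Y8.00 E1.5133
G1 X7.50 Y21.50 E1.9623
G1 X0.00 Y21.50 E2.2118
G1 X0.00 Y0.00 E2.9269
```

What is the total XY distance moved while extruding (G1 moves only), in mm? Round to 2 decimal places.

88.00 mm

Sum the Euclidean lengths of each G1 segment: total = 88.00 mm.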